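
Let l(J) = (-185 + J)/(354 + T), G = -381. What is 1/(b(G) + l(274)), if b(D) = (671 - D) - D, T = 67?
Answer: 421/603382 ≈ 0.00069773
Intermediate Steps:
l(J) = -185/421 + J/421 (l(J) = (-185 + J)/(354 + 67) = (-185 + J)/421 = (-185 + J)*(1/421) = -185/421 + J/421)
b(D) = 671 - 2*D
1/(b(G) + l(274)) = 1/((671 - 2*(-381)) + (-185/421 + (1/421)*274)) = 1/((671 + 762) + (-185/421 + 274/421)) = 1/(1433 + 89/421) = 1/(603382/421) = 421/603382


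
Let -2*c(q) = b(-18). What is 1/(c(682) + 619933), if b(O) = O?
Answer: 1/619942 ≈ 1.6131e-6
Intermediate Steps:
c(q) = 9 (c(q) = -½*(-18) = 9)
1/(c(682) + 619933) = 1/(9 + 619933) = 1/619942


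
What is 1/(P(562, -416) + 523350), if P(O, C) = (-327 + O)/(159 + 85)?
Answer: 244/127697635 ≈ 1.9108e-6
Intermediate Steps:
P(O, C) = -327/244 + O/244 (P(O, C) = (-327 + O)/244 = (-327 + O)*(1/244) = -327/244 + O/244)
1/(P(562, -416) + 523350) = 1/((-327/244 + (1/244)*562) + 523350) = 1/((-327/244 + 281/122) + 523350) = 1/(235/244 + 523350) = 1/(127697635/244) = 244/127697635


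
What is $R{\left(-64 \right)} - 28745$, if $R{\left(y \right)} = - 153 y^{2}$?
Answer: $-655433$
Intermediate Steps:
$R{\left(-64 \right)} - 28745 = - 153 \left(-64\right)^{2} - 28745 = \left(-153\right) 4096 - 28745 = -626688 - 28745 = -655433$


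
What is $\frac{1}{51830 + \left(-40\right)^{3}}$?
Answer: $- \frac{1}{12170} \approx -8.2169 \cdot 10^{-5}$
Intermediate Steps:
$\frac{1}{51830 + \left(-40\right)^{3}} = \frac{1}{51830 - 64000} = \frac{1}{-12170} = - \frac{1}{12170}$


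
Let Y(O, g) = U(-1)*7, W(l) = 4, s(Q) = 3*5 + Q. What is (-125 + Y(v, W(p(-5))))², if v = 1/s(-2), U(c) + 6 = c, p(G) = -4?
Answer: 30276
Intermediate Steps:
U(c) = -6 + c
s(Q) = 15 + Q
v = 1/13 (v = 1/(15 - 2) = 1/13 ≈ 0.076923)
Y(O, g) = -49 (Y(O, g) = (-6 - 1)*7 = -7*7 = -49)
(-125 + Y(v, W(p(-5))))² = (-125 - 49)² = (-174)² = 30276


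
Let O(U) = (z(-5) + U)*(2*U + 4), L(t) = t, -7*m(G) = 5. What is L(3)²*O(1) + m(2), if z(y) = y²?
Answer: 9823/7 ≈ 1403.3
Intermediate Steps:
m(G) = -5/7 (m(G) = -⅐*5 = -5/7)
O(U) = (4 + 2*U)*(25 + U) (O(U) = ((-5)² + U)*(2*U + 4) = (25 + U)*(4 + 2*U) = (4 + 2*U)*(25 + U))
L(3)²*O(1) + m(2) = 3²*(100 + 2*1² + 54*1) - 5/7 = 9*(100 + 2*1 + 54) - 5/7 = 9*(100 + 2 + 54) - 5/7 = 9*156 - 5/7 = 1404 - 5/7 = 9823/7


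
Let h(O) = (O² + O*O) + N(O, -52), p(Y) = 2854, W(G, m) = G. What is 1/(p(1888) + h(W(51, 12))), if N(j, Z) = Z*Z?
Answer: 1/10760 ≈ 9.2937e-5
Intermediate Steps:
N(j, Z) = Z²
h(O) = 2704 + 2*O² (h(O) = (O² + O*O) + (-52)² = (O² + O²) + 2704 = 2*O² + 2704 = 2704 + 2*O²)
1/(p(1888) + h(W(51, 12))) = 1/(2854 + (2704 + 2*51²)) = 1/(2854 + (2704 + 2*2601)) = 1/(2854 + (2704 + 5202)) = 1/(2854 + 7906) = 1/10760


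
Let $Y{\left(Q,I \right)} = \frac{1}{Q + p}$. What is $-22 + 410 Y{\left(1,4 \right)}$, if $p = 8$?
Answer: $\frac{212}{9} \approx 23.556$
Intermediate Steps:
$Y{\left(Q,I \right)} = \frac{1}{8 + Q}$ ($Y{\left(Q,I \right)} = \frac{1}{Q + 8} = \frac{1}{8 + Q}$)
$-22 + 410 Y{\left(1,4 \right)} = -22 + \frac{410}{8 + 1} = -22 + \frac{410}{9} = \frac{212}{9}$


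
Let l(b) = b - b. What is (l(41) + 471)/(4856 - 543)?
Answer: 471/4313 ≈ 0.10920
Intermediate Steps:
l(b) = 0
(l(41) + 471)/(4856 - 543) = (0 + 471)/(4856 - 543) = 471/4313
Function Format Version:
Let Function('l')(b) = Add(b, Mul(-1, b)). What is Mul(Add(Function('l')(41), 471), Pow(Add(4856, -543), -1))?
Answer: Rational(471, 4313) ≈ 0.10920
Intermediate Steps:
Function('l')(b) = 0
Mul(Add(Function('l')(41), 471), Pow(Add(4856, -543), -1)) = Mul(Add(0, 471), Pow(Add(4856, -543), -1)) = Mul(471, Pow(4313, -1)) = Mul(471, Rational(1, 4313)) = Rational(471, 4313)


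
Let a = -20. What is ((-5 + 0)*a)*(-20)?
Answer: -2000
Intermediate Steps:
((-5 + 0)*a)*(-20) = ((-5 + 0)*(-20))*(-20) = -5*(-20)*(-20) = 100*(-20) = -2000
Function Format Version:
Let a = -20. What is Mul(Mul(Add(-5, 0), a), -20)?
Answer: -2000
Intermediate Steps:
Mul(Mul(Add(-5, 0), a), -20) = Mul(Mul(Add(-5, 0), -20), -20) = Mul(Mul(-5, -20), -20) = Mul(100, -20) = -2000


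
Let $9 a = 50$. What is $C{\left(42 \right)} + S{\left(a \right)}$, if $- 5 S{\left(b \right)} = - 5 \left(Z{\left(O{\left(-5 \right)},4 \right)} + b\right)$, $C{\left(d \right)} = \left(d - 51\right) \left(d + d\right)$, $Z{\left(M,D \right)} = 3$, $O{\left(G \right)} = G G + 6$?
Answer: $- \frac{6727}{9} \approx -747.44$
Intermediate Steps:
$O{\left(G \right)} = 6 + G^{2}$ ($O{\left(G \right)} = G^{2} + 6 = 6 + G^{2}$)
$a = \frac{50}{9}$ ($a = \frac{1}{9} \cdot 50 = \frac{50}{9} \approx 5.5556$)
$C{\left(d \right)} = 2 d \left(-51 + d\right)$ ($C{\left(d \right)} = \left(-51 + d\right) 2 d = 2 d \left(-51 + d\right)$)
$S{\left(b \right)} = 3 + b$ ($S{\left(b \right)} = - \frac{\left(-5\right) \left(3 + b\right)}{5} = - \frac{-15 - 5 b}{5} = 3 + b$)
$C{\left(42 \right)} + S{\left(a \right)} = 2 \cdot 42 \left(-51 + 42\right) + \left(3 + \frac{50}{9}\right) = 2 \cdot 42 \left(-9\right) + \frac{77}{9} = -756 + \frac{77}{9} = - \frac{6727}{9}$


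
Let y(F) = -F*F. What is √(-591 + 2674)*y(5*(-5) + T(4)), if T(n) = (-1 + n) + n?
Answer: -324*√2083 ≈ -14787.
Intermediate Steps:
T(n) = -1 + 2*n
y(F) = -F²
√(-591 + 2674)*y(5*(-5) + T(4)) = √(-591 + 2674)*(-(5*(-5) + (-1 + 2*4))²) = √2083*(-(-25 + (-1 + 8))²) = √2083*(-(-25 + 7)²) = √2083*(-1*(-18)²) = √2083*(-1*324) = √2083*(-324) = -324*√2083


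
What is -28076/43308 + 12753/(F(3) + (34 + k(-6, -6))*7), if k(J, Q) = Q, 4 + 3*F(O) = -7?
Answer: 410180230/6247179 ≈ 65.658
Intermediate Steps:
F(O) = -11/3 (F(O) = -4/3 + (1/3)*(-7) = -4/3 - 7/3 = -11/3)
-28076/43308 + 12753/(F(3) + (34 + k(-6, -6))*7) = -28076/43308 + 12753/(-11/3 + (34 - 6)*7) = -28076*1/43308 + 12753/(-11/3 + 28*7) = -7019/10827 + 12753/(-11/3 + 196) = -7019/10827 + 12753/(577/3) = -7019/10827 + 12753*(3/577) = -7019/10827 + 38259/577 = 410180230/6247179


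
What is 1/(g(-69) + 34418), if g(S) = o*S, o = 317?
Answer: 1/12545 ≈ 7.9713e-5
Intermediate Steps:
g(S) = 317*S
1/(g(-69) + 34418) = 1/(317*(-69) + 34418) = 1/(-21873 + 34418) = 1/12545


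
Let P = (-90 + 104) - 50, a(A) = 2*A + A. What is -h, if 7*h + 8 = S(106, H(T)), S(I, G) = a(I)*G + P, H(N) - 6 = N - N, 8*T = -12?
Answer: -1864/7 ≈ -266.29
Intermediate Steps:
a(A) = 3*A
T = -3/2 (T = (⅛)*(-12) = -3/2 ≈ -1.5000)
P = -36 (P = 14 - 50 = -36)
H(N) = 6 (H(N) = 6 + (N - N) = 6 + 0 = 6)
S(I, G) = -36 + 3*G*I (S(I, G) = (3*I)*G - 36 = 3*G*I - 36 = -36 + 3*G*I)
h = 1864/7 (h = -8/7 + (-36 + 3*6*106)/7 = -8/7 + (-36 + 1908)/7 = -8/7 + (⅐)*1872 = -8/7 + 1872/7 = 1864/7 ≈ 266.29)
-h = -1*1864/7 = -1864/7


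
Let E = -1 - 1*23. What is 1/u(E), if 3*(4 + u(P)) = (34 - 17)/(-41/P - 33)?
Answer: -751/3140 ≈ -0.23917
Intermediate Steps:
E = -24 (E = -1 - 23 = -24)
u(P) = -4 + 17/(3*(-33 - 41/P)) (u(P) = -4 + ((34 - 17)/(-41/P - 33))/3 = -4 + (17/(-33 - 41/P))/3 = -4 + 17/(3*(-33 - 41/P)))
1/u(E) = 1/((-492 - 413*(-24))/(3*(41 + 33*(-24)))) = 1/((-492 + 9912)/(3*(41 - 792))) = 1/((⅓)*9420/(-751)) = 1/((⅓)*(-1/751)*9420) = 1/(-3140/751) = -751/3140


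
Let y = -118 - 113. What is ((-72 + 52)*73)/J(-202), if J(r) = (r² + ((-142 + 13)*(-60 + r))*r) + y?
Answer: 1460/6786623 ≈ 0.00021513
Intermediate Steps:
y = -231
J(r) = -231 + r² + r*(7740 - 129*r) (J(r) = (r² + ((-142 + 13)*(-60 + r))*r) - 231 = (r² + (-129*(-60 + r))*r) - 231 = (r² + (7740 - 129*r)*r) - 231 = (r² + r*(7740 - 129*r)) - 231 = -231 + r² + r*(7740 - 129*r))
((-72 + 52)*73)/J(-202) = ((-72 + 52)*73)/(-231 - 128*(-202)² + 7740*(-202)) = (-20*73)/(-231 - 128*40804 - 1563480) = -1460/(-231 - 5222912 - 1563480) = -1460/(-6786623) = -1460*(-1/6786623) = 1460/6786623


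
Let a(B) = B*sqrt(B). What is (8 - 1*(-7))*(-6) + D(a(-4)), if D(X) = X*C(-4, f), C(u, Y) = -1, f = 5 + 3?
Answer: -90 + 8*I ≈ -90.0 + 8.0*I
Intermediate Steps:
a(B) = B**(3/2)
f = 8
D(X) = -X (D(X) = X*(-1) = -X)
(8 - 1*(-7))*(-6) + D(a(-4)) = (8 - 1*(-7))*(-6) - (-4)**(3/2) = (8 + 7)*(-6) - (-8)*I = 15*(-6) + 8*I = -90 + 8*I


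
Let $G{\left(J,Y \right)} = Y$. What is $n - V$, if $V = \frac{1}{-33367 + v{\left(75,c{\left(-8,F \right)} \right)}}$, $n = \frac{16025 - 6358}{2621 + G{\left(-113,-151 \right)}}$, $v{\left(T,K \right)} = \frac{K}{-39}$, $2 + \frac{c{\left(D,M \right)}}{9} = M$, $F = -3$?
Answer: $\frac{2096575681}{535688660} \approx 3.9138$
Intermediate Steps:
$c{\left(D,M \right)} = -18 + 9 M$
$v{\left(T,K \right)} = - \frac{K}{39}$ ($v{\left(T,K \right)} = K \left(- \frac{1}{39}\right) = - \frac{K}{39}$)
$n = \frac{9667}{2470}$ ($n = \frac{16025 - 6358}{2621 - 151} = \frac{9667}{2470} \approx 3.9138$)
$V = - \frac{13}{433756}$ ($V = \frac{1}{-33367 - \frac{-18 + 9 \left(-3\right)}{39}} = \frac{1}{-33367 - \frac{-18 - 27}{39}} = \frac{1}{-33367 - - \frac{15}{13}} = \frac{1}{-33367 + \frac{15}{13}} = \frac{1}{- \frac{433756}{13}} = - \frac{13}{433756} \approx -2.9971 \cdot 10^{-5}$)
$n - V = \frac{9667}{2470} - - \frac{13}{433756} = \frac{9667}{2470} + \frac{13}{433756} = \frac{2096575681}{535688660}$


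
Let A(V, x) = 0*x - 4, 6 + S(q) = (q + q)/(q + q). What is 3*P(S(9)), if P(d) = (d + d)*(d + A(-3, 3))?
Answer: 270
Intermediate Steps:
S(q) = -5 (S(q) = -6 + (q + q)/(q + q) = -6 + (2*q)/((2*q)) = -6 + (2*q)*(1/(2*q)) = -6 + 1 = -5)
A(V, x) = -4 (A(V, x) = 0 - 4 = -4)
P(d) = 2*d*(-4 + d) (P(d) = (d + d)*(d - 4) = (2*d)*(-4 + d) = 2*d*(-4 + d))
3*P(S(9)) = 3*(2*(-5)*(-4 - 5)) = 3*(2*(-5)*(-9)) = 3*90 = 270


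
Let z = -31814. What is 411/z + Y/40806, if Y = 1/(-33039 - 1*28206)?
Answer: -256789054496/19877096658645 ≈ -0.012919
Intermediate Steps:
Y = -1/61245 (Y = 1/(-33039 - 28206) = 1/(-61245) = -1/61245 ≈ -1.6328e-5)
411/z + Y/40806 = 411/(-31814) - 1/61245/40806 = 411*(-1/31814) - 1/61245*1/40806 = -411/31814 - 1/2499163470 = -256789054496/19877096658645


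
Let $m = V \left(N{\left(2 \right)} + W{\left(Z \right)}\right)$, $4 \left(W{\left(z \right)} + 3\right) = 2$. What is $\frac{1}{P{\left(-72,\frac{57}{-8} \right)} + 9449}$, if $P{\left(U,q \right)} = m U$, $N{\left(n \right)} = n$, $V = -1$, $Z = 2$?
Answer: $\frac{1}{9413} \approx 0.00010624$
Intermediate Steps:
$W{\left(z \right)} = - \frac{5}{2}$ ($W{\left(z \right)} = -3 + \frac{1}{4} \cdot 2 = -3 + \frac{1}{2} = - \frac{5}{2}$)
$m = \frac{1}{2}$ ($m = - (2 - \frac{5}{2}) = \left(-1\right) \left(- \frac{1}{2}\right) = \frac{1}{2} \approx 0.5$)
$P{\left(U,q \right)} = \frac{U}{2}$
$\frac{1}{P{\left(-72,\frac{57}{-8} \right)} + 9449} = \frac{1}{\frac{1}{2} \left(-72\right) + 9449} = \frac{1}{-36 + 9449} = \frac{1}{9413}$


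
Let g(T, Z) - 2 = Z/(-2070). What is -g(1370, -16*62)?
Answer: -2566/1035 ≈ -2.4792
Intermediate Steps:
g(T, Z) = 2 - Z/2070 (g(T, Z) = 2 + Z/(-2070) = 2 + Z*(-1/2070) = 2 - Z/2070)
-g(1370, -16*62) = -(2 - (-8)*62/1035) = -(2 - 1/2070*(-992)) = -(2 + 496/1035) = -1*2566/1035 = -2566/1035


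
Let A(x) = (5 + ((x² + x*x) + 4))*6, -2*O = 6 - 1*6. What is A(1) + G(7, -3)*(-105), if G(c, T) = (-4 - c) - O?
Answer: 1221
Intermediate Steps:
O = 0 (O = -(6 - 1*6)/2 = -(6 - 6)/2 = -½*0 = 0)
A(x) = 54 + 12*x² (A(x) = (5 + ((x² + x²) + 4))*6 = (5 + (2*x² + 4))*6 = (5 + (4 + 2*x²))*6 = (9 + 2*x²)*6 = 54 + 12*x²)
G(c, T) = -4 - c (G(c, T) = (-4 - c) - 1*0 = (-4 - c) + 0 = -4 - c)
A(1) + G(7, -3)*(-105) = (54 + 12*1²) + (-4 - 1*7)*(-105) = (54 + 12*1) + (-4 - 7)*(-105) = (54 + 12) - 11*(-105) = 66 + 1155 = 1221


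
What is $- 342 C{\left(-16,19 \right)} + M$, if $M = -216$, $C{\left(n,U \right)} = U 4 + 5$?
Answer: $-27918$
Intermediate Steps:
$C{\left(n,U \right)} = 5 + 4 U$ ($C{\left(n,U \right)} = 4 U + 5 = 5 + 4 U$)
$- 342 C{\left(-16,19 \right)} + M = - 342 \left(5 + 4 \cdot 19\right) - 216 = - 342 \left(5 + 76\right) - 216 = \left(-342\right) 81 - 216 = -27702 - 216 = -27918$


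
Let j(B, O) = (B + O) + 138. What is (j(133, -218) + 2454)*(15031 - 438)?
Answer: 36584651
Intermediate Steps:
j(B, O) = 138 + B + O
(j(133, -218) + 2454)*(15031 - 438) = ((138 + 133 - 218) + 2454)*(15031 - 438) = (53 + 2454)*14593 = 2507*14593 = 36584651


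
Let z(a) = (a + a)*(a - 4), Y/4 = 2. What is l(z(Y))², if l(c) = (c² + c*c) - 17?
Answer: 66830625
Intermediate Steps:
Y = 8 (Y = 4*2 = 8)
z(a) = 2*a*(-4 + a) (z(a) = (2*a)*(-4 + a) = 2*a*(-4 + a))
l(c) = -17 + 2*c² (l(c) = (c² + c²) - 17 = 2*c² - 17 = -17 + 2*c²)
l(z(Y))² = (-17 + 2*(2*8*(-4 + 8))²)² = (-17 + 2*(2*8*4)²)² = (-17 + 2*64²)² = (-17 + 2*4096)² = (-17 + 8192)² = 8175² = 66830625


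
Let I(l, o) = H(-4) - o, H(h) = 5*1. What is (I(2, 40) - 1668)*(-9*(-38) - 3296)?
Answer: 5030662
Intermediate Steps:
H(h) = 5
I(l, o) = 5 - o
(I(2, 40) - 1668)*(-9*(-38) - 3296) = ((5 - 1*40) - 1668)*(-9*(-38) - 3296) = ((5 - 40) - 1668)*(342 - 3296) = (-35 - 1668)*(-2954) = -1703*(-2954) = 5030662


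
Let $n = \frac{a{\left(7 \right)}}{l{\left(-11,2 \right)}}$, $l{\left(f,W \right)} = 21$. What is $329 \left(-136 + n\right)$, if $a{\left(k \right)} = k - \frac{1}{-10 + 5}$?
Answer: $- \frac{223156}{5} \approx -44631.0$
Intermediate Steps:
$a{\left(k \right)} = \frac{1}{5} + k$ ($a{\left(k \right)} = k - \frac{1}{-5} = k - - \frac{1}{5} = k + \frac{1}{5} = \frac{1}{5} + k$)
$n = \frac{12}{35}$ ($n = \frac{\frac{1}{5} + 7}{21} = \frac{36}{5} \cdot \frac{1}{21} = \frac{12}{35} \approx 0.34286$)
$329 \left(-136 + n\right) = 329 \left(-136 + \frac{12}{35}\right) = 329 \left(- \frac{4748}{35}\right) = - \frac{223156}{5}$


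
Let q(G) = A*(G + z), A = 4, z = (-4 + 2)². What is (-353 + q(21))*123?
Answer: -31119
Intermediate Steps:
z = 4 (z = (-2)² = 4)
q(G) = 16 + 4*G (q(G) = 4*(G + 4) = 4*(4 + G) = 16 + 4*G)
(-353 + q(21))*123 = (-353 + (16 + 4*21))*123 = (-353 + (16 + 84))*123 = (-353 + 100)*123 = -253*123 = -31119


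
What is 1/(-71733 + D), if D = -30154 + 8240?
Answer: -1/93647 ≈ -1.0678e-5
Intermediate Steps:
D = -21914
1/(-71733 + D) = 1/(-71733 - 21914) = 1/(-93647) = -1/93647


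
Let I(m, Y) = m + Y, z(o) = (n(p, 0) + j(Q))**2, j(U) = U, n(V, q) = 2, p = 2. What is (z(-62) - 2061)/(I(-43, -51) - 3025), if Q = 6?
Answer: 1997/3119 ≈ 0.64027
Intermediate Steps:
z(o) = 64 (z(o) = (2 + 6)**2 = 8**2 = 64)
I(m, Y) = Y + m
(z(-62) - 2061)/(I(-43, -51) - 3025) = (64 - 2061)/((-51 - 43) - 3025) = -1997/(-94 - 3025) = -1997/(-3119) = -1997*(-1/3119) = 1997/3119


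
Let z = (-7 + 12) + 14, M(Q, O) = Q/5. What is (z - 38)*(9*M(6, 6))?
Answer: -1026/5 ≈ -205.20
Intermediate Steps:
M(Q, O) = Q/5 (M(Q, O) = Q*(⅕) = Q/5)
z = 19 (z = 5 + 14 = 19)
(z - 38)*(9*M(6, 6)) = (19 - 38)*(9*((⅕)*6)) = -171*6/5 = -19*54/5 = -1026/5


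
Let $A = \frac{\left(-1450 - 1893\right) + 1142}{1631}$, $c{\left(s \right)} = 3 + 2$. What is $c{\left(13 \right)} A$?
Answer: $- \frac{11005}{1631} \approx -6.7474$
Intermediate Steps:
$c{\left(s \right)} = 5$
$A = - \frac{2201}{1631}$ ($A = \left(-3343 + 1142\right) \frac{1}{1631} = \left(-2201\right) \frac{1}{1631} = - \frac{2201}{1631} \approx -1.3495$)
$c{\left(13 \right)} A = 5 \left(- \frac{2201}{1631}\right) = - \frac{11005}{1631}$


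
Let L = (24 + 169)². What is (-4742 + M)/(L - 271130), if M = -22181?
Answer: 26923/233881 ≈ 0.11511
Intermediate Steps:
L = 37249 (L = 193² = 37249)
(-4742 + M)/(L - 271130) = (-4742 - 22181)/(37249 - 271130) = -26923/(-233881) = -26923*(-1/233881) = 26923/233881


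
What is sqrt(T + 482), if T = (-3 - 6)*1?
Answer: sqrt(473) ≈ 21.749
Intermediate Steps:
T = -9 (T = -9*1 = -9)
sqrt(T + 482) = sqrt(-9 + 482) = sqrt(473)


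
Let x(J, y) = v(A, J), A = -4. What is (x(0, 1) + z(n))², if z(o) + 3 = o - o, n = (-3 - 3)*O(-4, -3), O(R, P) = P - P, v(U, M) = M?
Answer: 9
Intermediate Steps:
O(R, P) = 0
x(J, y) = J
n = 0 (n = (-3 - 3)*0 = -6*0 = 0)
z(o) = -3 (z(o) = -3 + (o - o) = -3 + 0 = -3)
(x(0, 1) + z(n))² = (0 - 3)² = (-3)² = 9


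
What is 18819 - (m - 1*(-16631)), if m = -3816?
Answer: 6004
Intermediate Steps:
18819 - (m - 1*(-16631)) = 18819 - (-3816 - 1*(-16631)) = 18819 - (-3816 + 16631) = 18819 - 1*12815 = 18819 - 12815 = 6004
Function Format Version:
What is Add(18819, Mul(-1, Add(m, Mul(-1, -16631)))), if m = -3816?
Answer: 6004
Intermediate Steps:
Add(18819, Mul(-1, Add(m, Mul(-1, -16631)))) = Add(18819, Mul(-1, Add(-3816, Mul(-1, -16631)))) = Add(18819, Mul(-1, Add(-3816, 16631))) = Add(18819, Mul(-1, 12815)) = Add(18819, -12815) = 6004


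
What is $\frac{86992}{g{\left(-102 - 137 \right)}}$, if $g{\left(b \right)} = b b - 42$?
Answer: $\frac{86992}{57079} \approx 1.5241$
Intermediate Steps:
$g{\left(b \right)} = -42 + b^{2}$ ($g{\left(b \right)} = b^{2} - 42 = -42 + b^{2}$)
$\frac{86992}{g{\left(-102 - 137 \right)}} = \frac{86992}{-42 + \left(-102 - 137\right)^{2}} = \frac{86992}{-42 + \left(-239\right)^{2}} = \frac{86992}{-42 + 57121} = \frac{86992}{57079}$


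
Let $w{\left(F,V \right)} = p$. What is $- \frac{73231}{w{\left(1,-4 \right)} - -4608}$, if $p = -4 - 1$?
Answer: $- \frac{73231}{4603} \approx -15.909$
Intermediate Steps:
$p = -5$ ($p = -4 - 1 = -5$)
$w{\left(F,V \right)} = -5$
$- \frac{73231}{w{\left(1,-4 \right)} - -4608} = - \frac{73231}{-5 - -4608} = - \frac{73231}{-5 + 4608} = - \frac{73231}{4603}$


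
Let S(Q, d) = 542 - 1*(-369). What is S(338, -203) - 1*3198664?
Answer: -3197753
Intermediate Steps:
S(Q, d) = 911 (S(Q, d) = 542 + 369 = 911)
S(338, -203) - 1*3198664 = 911 - 1*3198664 = 911 - 3198664 = -3197753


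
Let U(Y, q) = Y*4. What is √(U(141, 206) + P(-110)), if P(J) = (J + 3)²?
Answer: √12013 ≈ 109.60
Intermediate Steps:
U(Y, q) = 4*Y
P(J) = (3 + J)²
√(U(141, 206) + P(-110)) = √(4*141 + (3 - 110)²) = √(564 + (-107)²) = √(564 + 11449) = √12013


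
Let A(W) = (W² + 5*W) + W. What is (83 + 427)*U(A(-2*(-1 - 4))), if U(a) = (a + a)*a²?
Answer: 4177920000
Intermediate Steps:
A(W) = W² + 6*W
U(a) = 2*a³ (U(a) = (2*a)*a² = 2*a³)
(83 + 427)*U(A(-2*(-1 - 4))) = (83 + 427)*(2*((-2*(-1 - 4))*(6 - 2*(-1 - 4)))³) = 510*(2*((-2*(-5))*(6 - 2*(-5)))³) = 510*(2*(10*(6 + 10))³) = 510*(2*(10*16)³) = 510*(2*160³) = 510*(2*4096000) = 510*8192000 = 4177920000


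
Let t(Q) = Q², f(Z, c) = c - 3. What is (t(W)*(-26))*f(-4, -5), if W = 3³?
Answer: 151632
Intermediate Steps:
f(Z, c) = -3 + c
W = 27
(t(W)*(-26))*f(-4, -5) = (27²*(-26))*(-3 - 5) = (729*(-26))*(-8) = -18954*(-8) = 151632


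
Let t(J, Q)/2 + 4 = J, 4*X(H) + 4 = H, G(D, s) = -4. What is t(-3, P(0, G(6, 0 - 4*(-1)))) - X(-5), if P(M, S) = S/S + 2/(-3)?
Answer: -47/4 ≈ -11.750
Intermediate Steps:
X(H) = -1 + H/4
P(M, S) = ⅓ (P(M, S) = 1 + 2*(-⅓) = 1 - ⅔ = ⅓)
t(J, Q) = -8 + 2*J
t(-3, P(0, G(6, 0 - 4*(-1)))) - X(-5) = (-8 + 2*(-3)) - (-1 + (¼)*(-5)) = (-8 - 6) - (-1 - 5/4) = -14 - 1*(-9/4) = -14 + 9/4 = -47/4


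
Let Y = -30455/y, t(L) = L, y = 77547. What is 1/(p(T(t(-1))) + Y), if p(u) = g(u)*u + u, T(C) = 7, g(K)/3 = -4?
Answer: -77547/6001574 ≈ -0.012921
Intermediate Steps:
g(K) = -12 (g(K) = 3*(-4) = -12)
Y = -30455/77547 ≈ -0.39273
p(u) = -11*u (p(u) = -12*u + u = -11*u)
1/(p(T(t(-1))) + Y) = 1/(-11*7 - 30455/77547) = 1/(-77 - 30455/77547) = 1/(-6001574/77547) = -77547/6001574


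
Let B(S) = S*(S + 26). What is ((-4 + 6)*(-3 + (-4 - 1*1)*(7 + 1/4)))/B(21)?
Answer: -157/1974 ≈ -0.079534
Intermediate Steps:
B(S) = S*(26 + S)
((-4 + 6)*(-3 + (-4 - 1*1)*(7 + 1/4)))/B(21) = ((-4 + 6)*(-3 + (-4 - 1*1)*(7 + 1/4)))/((21*(26 + 21))) = (2*(-3 + (-4 - 1)*(7 + ¼)))/((21*47)) = (2*(-3 - 5*29/4))/987 = (2*(-3 - 145/4))*(1/987) = (2*(-157/4))*(1/987) = -157/2*1/987 = -157/1974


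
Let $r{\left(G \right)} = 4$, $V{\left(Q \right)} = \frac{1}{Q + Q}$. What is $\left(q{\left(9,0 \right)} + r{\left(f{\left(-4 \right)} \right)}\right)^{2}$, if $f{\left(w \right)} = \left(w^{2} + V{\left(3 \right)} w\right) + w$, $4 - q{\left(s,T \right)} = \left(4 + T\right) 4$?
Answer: $64$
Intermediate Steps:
$q{\left(s,T \right)} = -12 - 4 T$ ($q{\left(s,T \right)} = 4 - \left(4 + T\right) 4 = 4 - \left(16 + 4 T\right) = -12 - 4 T$)
$V{\left(Q \right)} = \frac{1}{2 Q}$
$f{\left(w \right)} = w^{2} + \frac{7 w}{6}$ ($f{\left(w \right)} = \left(w^{2} + \frac{1}{2 \cdot 3} w\right) + w = \left(w^{2} + \frac{1}{2} \cdot \frac{1}{3} w\right) + w = \left(w^{2} + \frac{w}{6}\right) + w = w^{2} + \frac{7 w}{6}$)
$\left(q{\left(9,0 \right)} + r{\left(f{\left(-4 \right)} \right)}\right)^{2} = \left(\left(-12 - 0\right) + 4\right)^{2} = \left(\left(-12 + 0\right) + 4\right)^{2} = \left(-12 + 4\right)^{2} = \left(-8\right)^{2} = 64$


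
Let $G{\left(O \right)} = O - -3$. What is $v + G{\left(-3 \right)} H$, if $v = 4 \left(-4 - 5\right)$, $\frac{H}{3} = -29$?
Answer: $-36$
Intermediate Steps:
$G{\left(O \right)} = 3 + O$ ($G{\left(O \right)} = O + 3 = 3 + O$)
$H = -87$ ($H = 3 \left(-29\right) = -87$)
$v = -36$ ($v = 4 \left(-9\right) = -36$)
$v + G{\left(-3 \right)} H = -36 + \left(3 - 3\right) \left(-87\right) = -36 + 0 \left(-87\right) = -36 + 0 = -36$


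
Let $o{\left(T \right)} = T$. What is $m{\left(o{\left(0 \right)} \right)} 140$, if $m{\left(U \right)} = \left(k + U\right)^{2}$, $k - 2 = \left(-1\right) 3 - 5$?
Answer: $5040$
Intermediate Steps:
$k = -6$ ($k = 2 - 8 = -6$)
$m{\left(U \right)} = \left(-6 + U\right)^{2}$
$m{\left(o{\left(0 \right)} \right)} 140 = \left(-6 + 0\right)^{2} \cdot 140 = \left(-6\right)^{2} \cdot 140 = 36 \cdot 140 = 5040$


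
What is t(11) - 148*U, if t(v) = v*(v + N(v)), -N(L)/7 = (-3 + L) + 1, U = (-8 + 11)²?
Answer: -1904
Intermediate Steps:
U = 9 (U = 3² = 9)
N(L) = 14 - 7*L (N(L) = -7*((-3 + L) + 1) = -7*(-2 + L) = 14 - 7*L)
t(v) = v*(14 - 6*v) (t(v) = v*(v + (14 - 7*v)) = v*(14 - 6*v))
t(11) - 148*U = 2*11*(7 - 3*11) - 148*9 = 2*11*(7 - 33) - 1332 = 2*11*(-26) - 1332 = -572 - 1332 = -1904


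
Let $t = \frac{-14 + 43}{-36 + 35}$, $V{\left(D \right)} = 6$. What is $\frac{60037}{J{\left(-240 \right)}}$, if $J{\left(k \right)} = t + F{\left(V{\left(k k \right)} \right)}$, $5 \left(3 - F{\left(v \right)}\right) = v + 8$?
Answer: $- \frac{300185}{144} \approx -2084.6$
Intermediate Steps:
$F{\left(v \right)} = \frac{7}{5} - \frac{v}{5}$ ($F{\left(v \right)} = 3 - \frac{v + 8}{5} = 3 - \frac{8 + v}{5} = 3 - \left(\frac{8}{5} + \frac{v}{5}\right) = \frac{7}{5} - \frac{v}{5}$)
$t = -29$ ($t = \frac{29}{-1} = 29 \left(-1\right) = -29$)
$J{\left(k \right)} = - \frac{144}{5}$ ($J{\left(k \right)} = -29 + \left(\frac{7}{5} - \frac{6}{5}\right) = -29 + \frac{1}{5} = - \frac{144}{5}$)
$\frac{60037}{J{\left(-240 \right)}} = \frac{60037}{- \frac{144}{5}} = 60037 \left(- \frac{5}{144}\right) = - \frac{300185}{144}$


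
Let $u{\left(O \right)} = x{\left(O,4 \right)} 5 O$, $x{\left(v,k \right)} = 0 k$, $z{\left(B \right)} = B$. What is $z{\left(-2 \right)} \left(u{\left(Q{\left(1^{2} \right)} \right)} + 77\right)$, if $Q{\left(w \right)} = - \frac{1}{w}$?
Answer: $-154$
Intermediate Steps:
$x{\left(v,k \right)} = 0$
$u{\left(O \right)} = 0$ ($u{\left(O \right)} = 0 \cdot 5 O = 0 O = 0$)
$z{\left(-2 \right)} \left(u{\left(Q{\left(1^{2} \right)} \right)} + 77\right) = - 2 \left(0 + 77\right) = \left(-2\right) 77 = -154$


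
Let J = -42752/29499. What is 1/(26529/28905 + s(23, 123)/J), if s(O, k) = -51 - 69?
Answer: 51489440/4310599967 ≈ 0.011945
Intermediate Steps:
J = -42752/29499 (J = -42752*1/29499 = -42752/29499 ≈ -1.4493)
s(O, k) = -120
1/(26529/28905 + s(23, 123)/J) = 1/(26529/28905 - 120/(-42752/29499)) = 1/(26529*(1/28905) - 120*(-29499/42752)) = 1/(8843/9635 + 442485/5344) = 1/(4310599967/51489440) = 51489440/4310599967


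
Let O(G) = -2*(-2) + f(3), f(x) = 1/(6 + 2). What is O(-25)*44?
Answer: 363/2 ≈ 181.50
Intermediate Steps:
f(x) = ⅛ (f(x) = 1/8 = ⅛)
O(G) = 33/8 (O(G) = -2*(-2) + ⅛ = 4 + ⅛ = 33/8)
O(-25)*44 = (33/8)*44 = 363/2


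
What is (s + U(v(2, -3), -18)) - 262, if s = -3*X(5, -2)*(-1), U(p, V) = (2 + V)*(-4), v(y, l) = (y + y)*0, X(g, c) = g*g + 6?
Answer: -105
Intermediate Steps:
X(g, c) = 6 + g² (X(g, c) = g² + 6 = 6 + g²)
v(y, l) = 0 (v(y, l) = (2*y)*0 = 0)
U(p, V) = -8 - 4*V
s = 93 (s = -3*(6 + 5²)*(-1) = -3*(6 + 25)*(-1) = -3*31*(-1) = -93*(-1) = 93)
(s + U(v(2, -3), -18)) - 262 = (93 + (-8 - 4*(-18))) - 262 = (93 + (-8 + 72)) - 262 = (93 + 64) - 262 = 157 - 262 = -105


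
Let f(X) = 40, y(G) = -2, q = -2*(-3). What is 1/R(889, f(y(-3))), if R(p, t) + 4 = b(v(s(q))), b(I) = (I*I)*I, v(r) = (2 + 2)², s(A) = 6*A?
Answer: 1/4092 ≈ 0.00024438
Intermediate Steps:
q = 6
v(r) = 16 (v(r) = 4² = 16)
b(I) = I³ (b(I) = I²*I = I³)
R(p, t) = 4092 (R(p, t) = -4 + 16³ = -4 + 4096 = 4092)
1/R(889, f(y(-3))) = 1/4092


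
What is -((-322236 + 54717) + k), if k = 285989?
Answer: -18470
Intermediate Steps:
-((-322236 + 54717) + k) = -((-322236 + 54717) + 285989) = -(-267519 + 285989) = -1*18470 = -18470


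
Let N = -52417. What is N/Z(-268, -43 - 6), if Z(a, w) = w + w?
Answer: 52417/98 ≈ 534.87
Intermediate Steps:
Z(a, w) = 2*w
N/Z(-268, -43 - 6) = -52417*1/(2*(-43 - 6)) = -52417/(2*(-49)) = -52417/(-98) = -52417*(-1/98) = 52417/98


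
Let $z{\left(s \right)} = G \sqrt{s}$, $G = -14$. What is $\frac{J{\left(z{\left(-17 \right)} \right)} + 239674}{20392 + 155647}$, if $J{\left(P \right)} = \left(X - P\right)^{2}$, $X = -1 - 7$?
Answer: $\frac{236406}{176039} - \frac{224 i \sqrt{17}}{176039} \approx 1.3429 - 0.0052464 i$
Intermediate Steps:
$z{\left(s \right)} = - 14 \sqrt{s}$
$X = -8$ ($X = -1 - 7 = -8$)
$J{\left(P \right)} = \left(-8 - P\right)^{2}$
$\frac{J{\left(z{\left(-17 \right)} \right)} + 239674}{20392 + 155647} = \frac{\left(8 - 14 \sqrt{-17}\right)^{2} + 239674}{20392 + 155647} = \frac{\left(8 - 14 i \sqrt{17}\right)^{2} + 239674}{176039} = \left(\left(8 - 14 i \sqrt{17}\right)^{2} + 239674\right) \frac{1}{176039} = \left(239674 + \left(8 - 14 i \sqrt{17}\right)^{2}\right) \frac{1}{176039} = \frac{239674}{176039} + \frac{\left(8 - 14 i \sqrt{17}\right)^{2}}{176039}$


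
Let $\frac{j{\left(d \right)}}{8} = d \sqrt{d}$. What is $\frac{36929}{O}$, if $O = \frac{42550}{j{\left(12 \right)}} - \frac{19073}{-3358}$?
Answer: $- \frac{16348238978591232}{1273455751803577} + \frac{212622755257773600 \sqrt{3}}{1273455751803577} \approx 276.35$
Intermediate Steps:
$j{\left(d \right)} = 8 d^{\frac{3}{2}}$ ($j{\left(d \right)} = 8 d \sqrt{d} = 8 d^{\frac{3}{2}}$)
$O = \frac{19073}{3358} + \frac{21275 \sqrt{3}}{288}$ ($O = \frac{42550}{8 \cdot 12^{\frac{3}{2}}} - \frac{19073}{-3358} = \frac{42550}{8 \cdot 24 \sqrt{3}} - - \frac{19073}{3358} = \frac{42550}{192 \sqrt{3}} + \frac{19073}{3358} = 42550 \frac{\sqrt{3}}{576} + \frac{19073}{3358} = \frac{21275 \sqrt{3}}{288} + \frac{19073}{3358} = \frac{19073}{3358} + \frac{21275 \sqrt{3}}{288} \approx 133.63$)
$\frac{36929}{O} = \frac{36929}{\frac{19073}{3358} + \frac{21275 \sqrt{3}}{288}}$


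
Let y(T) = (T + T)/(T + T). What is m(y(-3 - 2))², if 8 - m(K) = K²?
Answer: 49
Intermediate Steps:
y(T) = 1 (y(T) = (2*T)/((2*T)) = (2*T)*(1/(2*T)) = 1)
m(K) = 8 - K²
m(y(-3 - 2))² = (8 - 1*1²)² = (8 - 1*1)² = (8 - 1)² = 7² = 49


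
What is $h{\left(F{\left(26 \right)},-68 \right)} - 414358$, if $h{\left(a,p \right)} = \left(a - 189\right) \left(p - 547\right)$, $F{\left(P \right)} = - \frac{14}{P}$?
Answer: $- \frac{3871294}{13} \approx -2.9779 \cdot 10^{5}$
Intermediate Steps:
$h{\left(a,p \right)} = \left(-547 + p\right) \left(-189 + a\right)$ ($h{\left(a,p \right)} = \left(-189 + a\right) \left(-547 + p\right) = \left(-547 + p\right) \left(-189 + a\right)$)
$h{\left(F{\left(26 \right)},-68 \right)} - 414358 = \left(103383 - 547 \left(- \frac{14}{26}\right) - -12852 + - \frac{14}{26} \left(-68\right)\right) - 414358 = \left(103383 - 547 \left(\left(-14\right) \frac{1}{26}\right) + 12852 + \left(-14\right) \frac{1}{26} \left(-68\right)\right) - 414358 = \left(103383 - - \frac{3829}{13} + 12852 - - \frac{476}{13}\right) - 414358 = \left(103383 + \frac{3829}{13} + 12852 + \frac{476}{13}\right) - 414358 = \frac{1515360}{13} - 414358 = - \frac{3871294}{13}$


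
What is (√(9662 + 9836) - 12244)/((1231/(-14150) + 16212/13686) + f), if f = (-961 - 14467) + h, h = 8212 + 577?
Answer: 395189180600/214245934461 - 32276150*√19498/214245934461 ≈ 1.8235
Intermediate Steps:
h = 8789
f = -6639 (f = (-961 - 14467) + 8789 = -15428 + 8789 = -6639)
(√(9662 + 9836) - 12244)/((1231/(-14150) + 16212/13686) + f) = (√(9662 + 9836) - 12244)/((1231/(-14150) + 16212/13686) - 6639) = (√19498 - 12244)/((1231*(-1/14150) + 16212*(1/13686)) - 6639) = (-12244 + √19498)/((-1231/14150 + 2702/2281) - 6639) = (-12244 + √19498)/(35425389/32276150 - 6639) = (-12244 + √19498)/(-214245934461/32276150) = (-12244 + √19498)*(-32276150/214245934461) = 395189180600/214245934461 - 32276150*√19498/214245934461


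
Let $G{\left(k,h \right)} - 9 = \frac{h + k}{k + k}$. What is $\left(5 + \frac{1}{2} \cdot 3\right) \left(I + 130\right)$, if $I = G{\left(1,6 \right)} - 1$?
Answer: $\frac{3679}{4} \approx 919.75$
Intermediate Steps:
$G{\left(k,h \right)} = 9 + \frac{h + k}{2 k}$ ($G{\left(k,h \right)} = 9 + \frac{h + k}{k + k} = 9 + \frac{h + k}{2 k}$)
$I = \frac{23}{2}$ ($I = \frac{6 + 19 \cdot 1}{2 \cdot 1} - 1 = \frac{1}{2} \cdot 1 \left(6 + 19\right) - 1 = \frac{1}{2} \cdot 1 \cdot 25 - 1 = \frac{25}{2} - 1 = \frac{23}{2} \approx 11.5$)
$\left(5 + \frac{1}{2} \cdot 3\right) \left(I + 130\right) = \left(5 + \frac{1}{2} \cdot 3\right) \left(\frac{23}{2} + 130\right) = \left(5 + \frac{1}{2} \cdot 3\right) \frac{283}{2} = \left(5 + \frac{3}{2}\right) \frac{283}{2} = \frac{13}{2} \cdot \frac{283}{2} = \frac{3679}{4}$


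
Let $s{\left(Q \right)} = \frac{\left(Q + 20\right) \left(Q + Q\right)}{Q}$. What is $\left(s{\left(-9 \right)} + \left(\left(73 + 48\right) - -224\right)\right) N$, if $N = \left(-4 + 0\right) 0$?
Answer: $0$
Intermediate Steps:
$N = 0$ ($N = \left(-4\right) 0 = 0$)
$s{\left(Q \right)} = 40 + 2 Q$ ($s{\left(Q \right)} = \frac{\left(20 + Q\right) 2 Q}{Q} = \frac{2 Q \left(20 + Q\right)}{Q} = 40 + 2 Q$)
$\left(s{\left(-9 \right)} + \left(\left(73 + 48\right) - -224\right)\right) N = \left(\left(40 + 2 \left(-9\right)\right) + \left(\left(73 + 48\right) - -224\right)\right) 0 = \left(\left(40 - 18\right) + \left(121 + 224\right)\right) 0 = \left(22 + 345\right) 0 = 367 \cdot 0 = 0$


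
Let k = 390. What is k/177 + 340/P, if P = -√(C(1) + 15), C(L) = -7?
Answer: 130/59 - 85*√2 ≈ -118.00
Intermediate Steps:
P = -2*√2 (P = -√(-7 + 15) = -√8 = -2*√2 ≈ -2.8284)
k/177 + 340/P = 390/177 + 340/((-2*√2)) = 390*(1/177) + 340*(-√2/4) = 130/59 - 85*√2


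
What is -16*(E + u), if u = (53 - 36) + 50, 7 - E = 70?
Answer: -64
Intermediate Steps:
E = -63 (E = 7 - 1*70 = 7 - 70 = -63)
u = 67 (u = 17 + 50 = 67)
-16*(E + u) = -16*(-63 + 67) = -16*4 = -64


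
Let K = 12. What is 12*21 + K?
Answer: 264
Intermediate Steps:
12*21 + K = 12*21 + 12 = 252 + 12 = 264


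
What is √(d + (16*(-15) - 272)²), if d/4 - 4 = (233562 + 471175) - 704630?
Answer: 2*√65647 ≈ 512.43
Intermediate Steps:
d = 444 (d = 16 + 4*((233562 + 471175) - 704630) = 16 + 4*(704737 - 704630) = 16 + 4*107 = 16 + 428 = 444)
√(d + (16*(-15) - 272)²) = √(444 + (16*(-15) - 272)²) = √(444 + (-240 - 272)²) = √(444 + (-512)²) = √(444 + 262144) = √262588 = 2*√65647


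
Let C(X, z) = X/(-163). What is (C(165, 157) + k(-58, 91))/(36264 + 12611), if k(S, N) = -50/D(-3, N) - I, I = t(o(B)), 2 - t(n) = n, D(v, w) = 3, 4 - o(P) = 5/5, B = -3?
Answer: -8156/23899875 ≈ -0.00034126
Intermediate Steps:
o(P) = 3 (o(P) = 4 - 5/5 = 4 - 1*1 = 4 - 1 = 3)
t(n) = 2 - n
C(X, z) = -X/163 (C(X, z) = X*(-1/163) = -X/163)
I = -1 (I = 2 - 1*3 = 2 - 3 = -1)
k(S, N) = -47/3 (k(S, N) = -50/3 - 1*(-1) = -50*⅓ + 1 = -50/3 + 1 = -47/3)
(C(165, 157) + k(-58, 91))/(36264 + 12611) = (-1/163*165 - 47/3)/(36264 + 12611) = (-165/163 - 47/3)/48875 = -8156/489*1/48875 = -8156/23899875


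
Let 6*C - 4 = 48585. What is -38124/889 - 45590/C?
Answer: -2095584096/43195621 ≈ -48.514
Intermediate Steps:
C = 48589/6 (C = 2/3 + (1/6)*48585 = 2/3 + 16195/2 = 48589/6 ≈ 8098.2)
-38124/889 - 45590/C = -38124/889 - 45590/48589/6 = -38124*1/889 - 45590*6/48589 = -38124/889 - 273540/48589 = -2095584096/43195621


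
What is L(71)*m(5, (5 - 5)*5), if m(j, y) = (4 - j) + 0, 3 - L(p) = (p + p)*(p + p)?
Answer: 20161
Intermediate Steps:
L(p) = 3 - 4*p**2 (L(p) = 3 - (p + p)*(p + p) = 3 - 2*p*2*p = 3 - 4*p**2)
m(j, y) = 4 - j
L(71)*m(5, (5 - 5)*5) = (3 - 4*71**2)*(4 - 1*5) = (3 - 4*5041)*(4 - 5) = (3 - 20164)*(-1) = -20161*(-1) = 20161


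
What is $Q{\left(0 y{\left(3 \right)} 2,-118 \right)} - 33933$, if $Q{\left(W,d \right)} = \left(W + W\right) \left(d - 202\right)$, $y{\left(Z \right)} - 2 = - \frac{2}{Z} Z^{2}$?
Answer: $-33933$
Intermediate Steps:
$y{\left(Z \right)} = 2 - 2 Z$ ($y{\left(Z \right)} = 2 + - \frac{2}{Z} Z^{2} = 2 - 2 Z$)
$Q{\left(W,d \right)} = 2 W \left(-202 + d\right)$
$Q{\left(0 y{\left(3 \right)} 2,-118 \right)} - 33933 = 2 \cdot 0 \left(2 - 6\right) 2 \left(-202 - 118\right) - 33933 = 2 \cdot 0 \left(2 - 6\right) 2 \left(-320\right) - 33933 = 2 \cdot 0 \left(-4\right) 2 \left(-320\right) - 33933 = 2 \cdot 0 \cdot 2 \left(-320\right) - 33933 = 2 \cdot 0 \left(-320\right) - 33933 = 0 - 33933 = -33933$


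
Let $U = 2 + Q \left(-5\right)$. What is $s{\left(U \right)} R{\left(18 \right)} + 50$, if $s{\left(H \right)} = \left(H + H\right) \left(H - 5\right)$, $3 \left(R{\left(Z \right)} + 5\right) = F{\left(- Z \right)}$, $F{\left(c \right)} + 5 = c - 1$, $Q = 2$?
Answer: $-2654$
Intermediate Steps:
$U = -8$ ($U = 2 + 2 \left(-5\right) = 2 - 10 = -8$)
$F{\left(c \right)} = -6 + c$ ($F{\left(c \right)} = -5 + \left(c - 1\right) = -5 + \left(-1 + c\right) = -6 + c$)
$R{\left(Z \right)} = -7 - \frac{Z}{3}$ ($R{\left(Z \right)} = -5 + \frac{-6 - Z}{3} = -5 - \left(2 + \frac{Z}{3}\right) = -7 - \frac{Z}{3}$)
$s{\left(H \right)} = 2 H \left(-5 + H\right)$
$s{\left(U \right)} R{\left(18 \right)} + 50 = 2 \left(-8\right) \left(-5 - 8\right) \left(-7 - 6\right) + 50 = 2 \left(-8\right) \left(-13\right) \left(-7 - 6\right) + 50 = 208 \left(-13\right) + 50 = -2704 + 50 = -2654$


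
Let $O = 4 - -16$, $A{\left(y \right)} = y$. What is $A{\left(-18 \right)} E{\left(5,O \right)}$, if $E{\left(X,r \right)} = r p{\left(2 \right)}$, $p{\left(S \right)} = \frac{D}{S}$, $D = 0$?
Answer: $0$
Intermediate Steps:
$p{\left(S \right)} = 0$ ($p{\left(S \right)} = \frac{0}{S} = 0$)
$O = 20$ ($O = 4 + 16 = 20$)
$E{\left(X,r \right)} = 0$ ($E{\left(X,r \right)} = r 0 = 0$)
$A{\left(-18 \right)} E{\left(5,O \right)} = \left(-18\right) 0 = 0$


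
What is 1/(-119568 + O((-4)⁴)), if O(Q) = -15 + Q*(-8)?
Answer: -1/121631 ≈ -8.2216e-6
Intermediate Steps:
O(Q) = -15 - 8*Q
1/(-119568 + O((-4)⁴)) = 1/(-119568 + (-15 - 8*(-4)⁴)) = 1/(-119568 + (-15 - 8*256)) = 1/(-119568 + (-15 - 2048)) = 1/(-119568 - 2063) = 1/(-121631) = -1/121631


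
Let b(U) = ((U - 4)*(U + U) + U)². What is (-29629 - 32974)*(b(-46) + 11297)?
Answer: -1299025584439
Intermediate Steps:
b(U) = (U + 2*U*(-4 + U))² (b(U) = ((-4 + U)*(2*U) + U)² = (2*U*(-4 + U) + U)² = (U + 2*U*(-4 + U))²)
(-29629 - 32974)*(b(-46) + 11297) = (-29629 - 32974)*((-46)²*(-7 + 2*(-46))² + 11297) = -62603*(2116*(-7 - 92)² + 11297) = -62603*(2116*(-99)² + 11297) = -62603*(2116*9801 + 11297) = -62603*(20738916 + 11297) = -62603*20750213 = -1299025584439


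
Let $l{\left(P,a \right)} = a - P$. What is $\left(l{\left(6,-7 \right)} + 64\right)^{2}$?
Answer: $2601$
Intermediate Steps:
$\left(l{\left(6,-7 \right)} + 64\right)^{2} = \left(\left(-7 - 6\right) + 64\right)^{2} = \left(-13 + 64\right)^{2} = 51^{2} = 2601$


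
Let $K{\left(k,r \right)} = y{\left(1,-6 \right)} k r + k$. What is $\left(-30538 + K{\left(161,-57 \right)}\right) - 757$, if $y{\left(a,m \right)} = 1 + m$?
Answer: $14751$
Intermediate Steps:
$K{\left(k,r \right)} = k - 5 k r$ ($K{\left(k,r \right)} = \left(1 - 6\right) k r + k = - 5 k r + k = k - 5 k r$)
$\left(-30538 + K{\left(161,-57 \right)}\right) - 757 = \left(-30538 + 161 \left(1 - -285\right)\right) - 757 = \left(-30538 + 161 \left(1 + 285\right)\right) - 757 = \left(-30538 + 161 \cdot 286\right) - 757 = \left(-30538 + 46046\right) - 757 = 15508 - 757 = 14751$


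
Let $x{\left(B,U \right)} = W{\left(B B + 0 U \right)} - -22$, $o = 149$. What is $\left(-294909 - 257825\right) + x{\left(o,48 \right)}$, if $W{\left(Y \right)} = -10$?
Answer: $-552722$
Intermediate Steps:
$x{\left(B,U \right)} = 12$ ($x{\left(B,U \right)} = -10 - -22 = -10 + 22 = 12$)
$\left(-294909 - 257825\right) + x{\left(o,48 \right)} = \left(-294909 - 257825\right) + 12 = -552734 + 12 = -552722$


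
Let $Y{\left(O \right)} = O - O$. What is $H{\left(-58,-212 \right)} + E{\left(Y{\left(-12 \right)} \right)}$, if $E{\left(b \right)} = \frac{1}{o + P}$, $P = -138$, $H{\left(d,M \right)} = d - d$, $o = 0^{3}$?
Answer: $- \frac{1}{138} \approx -0.0072464$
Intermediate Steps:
$o = 0$
$H{\left(d,M \right)} = 0$
$Y{\left(O \right)} = 0$
$E{\left(b \right)} = - \frac{1}{138}$ ($E{\left(b \right)} = \frac{1}{0 - 138} = \frac{1}{-138} = - \frac{1}{138}$)
$H{\left(-58,-212 \right)} + E{\left(Y{\left(-12 \right)} \right)} = 0 - \frac{1}{138} = - \frac{1}{138}$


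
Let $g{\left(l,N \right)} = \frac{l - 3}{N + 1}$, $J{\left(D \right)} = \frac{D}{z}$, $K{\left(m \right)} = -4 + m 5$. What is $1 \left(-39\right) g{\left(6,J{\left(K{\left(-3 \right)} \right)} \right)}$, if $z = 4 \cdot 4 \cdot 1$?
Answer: $624$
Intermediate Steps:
$z = 16$ ($z = 16 \cdot 1 = 16$)
$K{\left(m \right)} = -4 + 5 m$
$J{\left(D \right)} = \frac{D}{16}$
$g{\left(l,N \right)} = \frac{-3 + l}{1 + N}$
$1 \left(-39\right) g{\left(6,J{\left(K{\left(-3 \right)} \right)} \right)} = 1 \left(-39\right) \frac{-3 + 6}{1 + \frac{-4 + 5 \left(-3\right)}{16}} = - 39 \frac{1}{1 + \frac{-4 - 15}{16}} \cdot 3 = - 39 \frac{1}{1 + \frac{1}{16} \left(-19\right)} 3 = - 39 \frac{1}{1 - \frac{19}{16}} \cdot 3 = - 39 \frac{1}{- \frac{3}{16}} \cdot 3 = - 39 \left(\left(- \frac{16}{3}\right) 3\right) = \left(-39\right) \left(-16\right) = 624$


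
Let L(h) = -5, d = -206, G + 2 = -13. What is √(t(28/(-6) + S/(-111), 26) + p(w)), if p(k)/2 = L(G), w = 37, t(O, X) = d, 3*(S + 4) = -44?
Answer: 6*I*√6 ≈ 14.697*I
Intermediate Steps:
S = -56/3 (S = -4 + (⅓)*(-44) = -4 - 44/3 = -56/3 ≈ -18.667)
G = -15 (G = -2 - 13 = -15)
t(O, X) = -206
p(k) = -10 (p(k) = 2*(-5) = -10)
√(t(28/(-6) + S/(-111), 26) + p(w)) = √(-206 - 10) = √(-216) = 6*I*√6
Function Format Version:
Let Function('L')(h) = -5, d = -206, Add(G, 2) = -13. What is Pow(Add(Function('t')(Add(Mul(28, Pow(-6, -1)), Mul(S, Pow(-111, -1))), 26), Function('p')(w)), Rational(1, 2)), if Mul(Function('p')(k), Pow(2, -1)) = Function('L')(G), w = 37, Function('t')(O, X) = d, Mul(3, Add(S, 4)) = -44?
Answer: Mul(6, I, Pow(6, Rational(1, 2))) ≈ Mul(14.697, I)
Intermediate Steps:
S = Rational(-56, 3) (S = Add(-4, Mul(Rational(1, 3), -44)) = Add(-4, Rational(-44, 3)) = Rational(-56, 3) ≈ -18.667)
G = -15 (G = Add(-2, -13) = -15)
Function('t')(O, X) = -206
Function('p')(k) = -10 (Function('p')(k) = Mul(2, -5) = -10)
Pow(Add(Function('t')(Add(Mul(28, Pow(-6, -1)), Mul(S, Pow(-111, -1))), 26), Function('p')(w)), Rational(1, 2)) = Pow(Add(-206, -10), Rational(1, 2)) = Pow(-216, Rational(1, 2)) = Mul(6, I, Pow(6, Rational(1, 2)))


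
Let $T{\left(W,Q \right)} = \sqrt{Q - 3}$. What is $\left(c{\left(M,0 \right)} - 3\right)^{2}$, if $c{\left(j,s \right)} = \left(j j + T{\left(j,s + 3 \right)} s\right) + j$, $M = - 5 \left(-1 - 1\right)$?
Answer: $11449$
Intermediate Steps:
$M = 10$ ($M = \left(-5\right) \left(-2\right) = 10$)
$T{\left(W,Q \right)} = \sqrt{-3 + Q}$
$c{\left(j,s \right)} = j + j^{2} + s^{\frac{3}{2}}$ ($c{\left(j,s \right)} = \left(j j + \sqrt{-3 + \left(s + 3\right)} s\right) + j = \left(j^{2} + \sqrt{-3 + \left(3 + s\right)} s\right) + j = \left(j^{2} + \sqrt{s} s\right) + j = \left(j^{2} + s^{\frac{3}{2}}\right) + j = j + j^{2} + s^{\frac{3}{2}}$)
$\left(c{\left(M,0 \right)} - 3\right)^{2} = \left(\left(10 + 10^{2} + 0^{\frac{3}{2}}\right) - 3\right)^{2} = \left(\left(10 + 100 + 0\right) - 3\right)^{2} = \left(110 - 3\right)^{2} = 107^{2} = 11449$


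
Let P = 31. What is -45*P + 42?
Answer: -1353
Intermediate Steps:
-45*P + 42 = -45*31 + 42 = -1395 + 42 = -1353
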